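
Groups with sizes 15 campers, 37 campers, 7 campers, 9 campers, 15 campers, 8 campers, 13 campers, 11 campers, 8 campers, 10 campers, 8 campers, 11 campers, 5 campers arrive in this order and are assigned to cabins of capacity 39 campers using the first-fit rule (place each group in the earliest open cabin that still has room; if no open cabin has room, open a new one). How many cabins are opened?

5

  15 → cabin 1 (new)  [load 15/39]
  37 → cabin 2 (new)  [load 37/39]
  7 → cabin 1  [load 22/39]
  9 → cabin 1  [load 31/39]
  15 → cabin 3 (new)  [load 15/39]
  8 → cabin 1  [load 39/39]
  13 → cabin 3  [load 28/39]
  11 → cabin 3  [load 39/39]
  8 → cabin 4 (new)  [load 8/39]
  10 → cabin 4  [load 18/39]
  8 → cabin 4  [load 26/39]
  11 → cabin 4  [load 37/39]
  5 → cabin 5 (new)  [load 5/39]
5 cabins opened.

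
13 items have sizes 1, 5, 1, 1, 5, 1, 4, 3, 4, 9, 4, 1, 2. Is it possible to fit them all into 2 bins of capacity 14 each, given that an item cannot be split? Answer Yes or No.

No

Total = 41; ⌈41/14⌉ = 3.
At least 3 bins are required, but only 2 are allowed.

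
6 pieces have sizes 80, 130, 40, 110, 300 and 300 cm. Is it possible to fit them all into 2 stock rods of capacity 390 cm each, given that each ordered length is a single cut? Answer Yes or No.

No

Total = 960 cm; ⌈960/390⌉ = 3.
At least 3 stock rods are required, but only 2 are allowed.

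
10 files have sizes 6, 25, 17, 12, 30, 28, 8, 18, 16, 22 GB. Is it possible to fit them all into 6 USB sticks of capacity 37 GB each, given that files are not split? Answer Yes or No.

Yes

A valid assignment using 6 USB sticks:
  USB stick 1: 30 + 6 = 36
  USB stick 2: 28 + 8 = 36
  USB stick 3: 25 + 12 = 37
  USB stick 4: 22 = 22
  USB stick 5: 18 + 17 = 35
  USB stick 6: 16 = 16
Every load is within 37 GB, so 6 USB sticks suffice.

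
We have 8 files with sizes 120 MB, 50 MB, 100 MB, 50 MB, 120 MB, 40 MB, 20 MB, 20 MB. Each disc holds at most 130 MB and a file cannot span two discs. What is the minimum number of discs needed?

Total = 120 + 120 + 100 + 50 + 50 + 40 + 20 + 20 = 520 MB.
Lower bound: ⌈520/130⌉ = 4 discs.
A packing using 5 discs:
  disc 1: 120 = 120
  disc 2: 120 = 120
  disc 3: 100 + 20 = 120
  disc 4: 50 + 50 + 20 = 120
  disc 5: 40 = 40
No arrangement into 4 discs stays within capacity, so 5 is optimal.

5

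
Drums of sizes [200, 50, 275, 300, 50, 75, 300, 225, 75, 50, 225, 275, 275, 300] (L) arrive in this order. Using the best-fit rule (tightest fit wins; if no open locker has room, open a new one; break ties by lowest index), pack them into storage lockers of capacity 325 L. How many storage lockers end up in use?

  200 → locker 1 (new)  [load 200/325]
  50 → locker 1  [load 250/325]
  275 → locker 2 (new)  [load 275/325]
  300 → locker 3 (new)  [load 300/325]
  50 → locker 2  [load 325/325]
  75 → locker 1  [load 325/325]
  300 → locker 4 (new)  [load 300/325]
  225 → locker 5 (new)  [load 225/325]
  75 → locker 5  [load 300/325]
  50 → locker 6 (new)  [load 50/325]
  225 → locker 6  [load 275/325]
  275 → locker 7 (new)  [load 275/325]
  275 → locker 8 (new)  [load 275/325]
  300 → locker 9 (new)  [load 300/325]
9 storage lockers opened.

9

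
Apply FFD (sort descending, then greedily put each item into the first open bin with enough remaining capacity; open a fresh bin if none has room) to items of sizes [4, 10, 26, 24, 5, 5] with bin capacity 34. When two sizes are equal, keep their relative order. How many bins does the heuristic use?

Sorted descending: 26, 24, 10, 5, 5, 4.
  26 → bin 1 (new)  [load 26/34]
  24 → bin 2 (new)  [load 24/34]
  10 → bin 2  [load 34/34]
  5 → bin 1  [load 31/34]
  5 → bin 3 (new)  [load 5/34]
  4 → bin 3  [load 9/34]
3 bins opened.

3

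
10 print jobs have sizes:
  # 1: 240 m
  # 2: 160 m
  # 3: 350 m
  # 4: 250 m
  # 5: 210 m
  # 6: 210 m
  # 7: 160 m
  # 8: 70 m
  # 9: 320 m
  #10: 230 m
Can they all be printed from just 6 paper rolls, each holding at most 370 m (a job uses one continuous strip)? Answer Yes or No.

No

Total = 2200 m; ⌈2200/370⌉ = 6.
7 print jobs each exceed half the capacity and cannot share a roll, forcing at least 7 paper rolls.
At least 7 paper rolls are required, but only 6 are allowed.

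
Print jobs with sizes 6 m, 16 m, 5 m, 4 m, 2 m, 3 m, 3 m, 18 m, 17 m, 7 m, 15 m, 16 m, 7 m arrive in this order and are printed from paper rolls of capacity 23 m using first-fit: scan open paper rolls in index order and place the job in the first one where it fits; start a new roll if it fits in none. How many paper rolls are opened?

  6 → roll 1 (new)  [load 6/23]
  16 → roll 1  [load 22/23]
  5 → roll 2 (new)  [load 5/23]
  4 → roll 2  [load 9/23]
  2 → roll 2  [load 11/23]
  3 → roll 2  [load 14/23]
  3 → roll 2  [load 17/23]
  18 → roll 3 (new)  [load 18/23]
  17 → roll 4 (new)  [load 17/23]
  7 → roll 5 (new)  [load 7/23]
  15 → roll 5  [load 22/23]
  16 → roll 6 (new)  [load 16/23]
  7 → roll 6  [load 23/23]
6 paper rolls opened.

6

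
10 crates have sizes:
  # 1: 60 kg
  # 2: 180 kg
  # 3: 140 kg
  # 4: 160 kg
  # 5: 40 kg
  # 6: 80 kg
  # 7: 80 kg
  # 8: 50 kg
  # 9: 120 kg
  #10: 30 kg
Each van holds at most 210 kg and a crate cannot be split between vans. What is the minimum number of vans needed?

Total = 180 + 160 + 140 + 120 + 80 + 80 + 60 + 50 + 40 + 30 = 940 kg.
Lower bound: ⌈940/210⌉ = 5 vans.
A packing using 5 vans:
  van 1: 180 + 30 = 210
  van 2: 160 + 50 = 210
  van 3: 140 + 60 = 200
  van 4: 120 + 80 = 200
  van 5: 80 + 40 = 120
This matches the lower bound, so 5 is optimal.

5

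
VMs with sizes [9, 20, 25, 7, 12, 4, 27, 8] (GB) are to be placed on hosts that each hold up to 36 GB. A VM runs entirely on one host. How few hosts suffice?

Total = 27 + 25 + 20 + 12 + 9 + 8 + 7 + 4 = 112 GB.
Lower bound: ⌈112/36⌉ = 4 hosts.
A packing using 4 hosts:
  host 1: 27 + 9 = 36
  host 2: 25 + 8 = 33
  host 3: 20 + 12 + 4 = 36
  host 4: 7 = 7
This matches the lower bound, so 4 is optimal.

4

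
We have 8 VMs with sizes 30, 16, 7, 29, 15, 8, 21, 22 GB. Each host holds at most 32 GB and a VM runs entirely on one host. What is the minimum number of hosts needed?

5

Total = 30 + 29 + 22 + 21 + 16 + 15 + 8 + 7 = 148 GB.
Lower bound: ⌈148/32⌉ = 5 hosts.
A packing using 5 hosts:
  host 1: 30 = 30
  host 2: 29 = 29
  host 3: 22 + 8 = 30
  host 4: 21 + 7 = 28
  host 5: 16 + 15 = 31
This matches the lower bound, so 5 is optimal.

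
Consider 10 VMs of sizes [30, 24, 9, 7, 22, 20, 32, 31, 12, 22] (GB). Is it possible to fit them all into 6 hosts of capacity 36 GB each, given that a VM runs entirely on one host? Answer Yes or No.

No

Total = 209 GB; ⌈209/36⌉ = 6.
7 VMs each exceed half the capacity and cannot share a host, forcing at least 7 hosts.
At least 7 hosts are required, but only 6 are allowed.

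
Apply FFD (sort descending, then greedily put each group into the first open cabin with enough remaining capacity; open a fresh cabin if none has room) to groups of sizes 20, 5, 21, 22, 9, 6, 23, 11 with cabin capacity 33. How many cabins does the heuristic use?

4

Sorted descending: 23, 22, 21, 20, 11, 9, 6, 5.
  23 → cabin 1 (new)  [load 23/33]
  22 → cabin 2 (new)  [load 22/33]
  21 → cabin 3 (new)  [load 21/33]
  20 → cabin 4 (new)  [load 20/33]
  11 → cabin 2  [load 33/33]
  9 → cabin 1  [load 32/33]
  6 → cabin 3  [load 27/33]
  5 → cabin 3  [load 32/33]
4 cabins opened.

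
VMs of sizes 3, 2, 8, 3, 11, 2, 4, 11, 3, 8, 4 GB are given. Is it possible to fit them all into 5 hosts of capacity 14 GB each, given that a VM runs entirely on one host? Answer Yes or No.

Yes

A valid assignment using 5 hosts:
  host 1: 11 + 3 = 14
  host 2: 11 + 3 = 14
  host 3: 8 + 4 + 2 = 14
  host 4: 8 + 4 + 2 = 14
  host 5: 3 = 3
Every load is within 14 GB, so 5 hosts suffice.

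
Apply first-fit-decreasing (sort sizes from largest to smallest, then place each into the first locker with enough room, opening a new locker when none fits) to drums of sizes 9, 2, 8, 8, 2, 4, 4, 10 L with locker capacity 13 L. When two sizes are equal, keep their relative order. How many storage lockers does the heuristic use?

4

Sorted descending: 10, 9, 8, 8, 4, 4, 2, 2.
  10 → locker 1 (new)  [load 10/13]
  9 → locker 2 (new)  [load 9/13]
  8 → locker 3 (new)  [load 8/13]
  8 → locker 4 (new)  [load 8/13]
  4 → locker 2  [load 13/13]
  4 → locker 3  [load 12/13]
  2 → locker 1  [load 12/13]
  2 → locker 4  [load 10/13]
4 storage lockers opened.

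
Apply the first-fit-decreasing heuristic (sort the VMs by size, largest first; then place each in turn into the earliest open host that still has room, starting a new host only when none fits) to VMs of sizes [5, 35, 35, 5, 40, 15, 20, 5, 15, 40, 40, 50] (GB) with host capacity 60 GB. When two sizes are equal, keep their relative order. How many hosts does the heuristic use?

Sorted descending: 50, 40, 40, 40, 35, 35, 20, 15, 15, 5, 5, 5.
  50 → host 1 (new)  [load 50/60]
  40 → host 2 (new)  [load 40/60]
  40 → host 3 (new)  [load 40/60]
  40 → host 4 (new)  [load 40/60]
  35 → host 5 (new)  [load 35/60]
  35 → host 6 (new)  [load 35/60]
  20 → host 2  [load 60/60]
  15 → host 3  [load 55/60]
  15 → host 4  [load 55/60]
  5 → host 1  [load 55/60]
  5 → host 1  [load 60/60]
  5 → host 3  [load 60/60]
6 hosts opened.

6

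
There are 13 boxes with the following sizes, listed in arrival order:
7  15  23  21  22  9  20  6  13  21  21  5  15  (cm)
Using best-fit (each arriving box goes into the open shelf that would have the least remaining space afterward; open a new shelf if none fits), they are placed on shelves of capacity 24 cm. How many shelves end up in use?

10

  7 → shelf 1 (new)  [load 7/24]
  15 → shelf 1  [load 22/24]
  23 → shelf 2 (new)  [load 23/24]
  21 → shelf 3 (new)  [load 21/24]
  22 → shelf 4 (new)  [load 22/24]
  9 → shelf 5 (new)  [load 9/24]
  20 → shelf 6 (new)  [load 20/24]
  6 → shelf 5  [load 15/24]
  13 → shelf 7 (new)  [load 13/24]
  21 → shelf 8 (new)  [load 21/24]
  21 → shelf 9 (new)  [load 21/24]
  5 → shelf 5  [load 20/24]
  15 → shelf 10 (new)  [load 15/24]
10 shelves opened.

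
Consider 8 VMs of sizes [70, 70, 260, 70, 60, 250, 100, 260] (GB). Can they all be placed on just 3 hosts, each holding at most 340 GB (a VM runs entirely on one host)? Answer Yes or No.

No

Total = 1140 GB; ⌈1140/340⌉ = 4.
At least 4 hosts are required, but only 3 are allowed.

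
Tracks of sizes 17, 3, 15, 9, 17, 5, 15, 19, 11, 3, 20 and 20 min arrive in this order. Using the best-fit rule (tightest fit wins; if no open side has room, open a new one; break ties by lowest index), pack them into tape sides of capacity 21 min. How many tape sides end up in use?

8

  17 → side 1 (new)  [load 17/21]
  3 → side 1  [load 20/21]
  15 → side 2 (new)  [load 15/21]
  9 → side 3 (new)  [load 9/21]
  17 → side 4 (new)  [load 17/21]
  5 → side 2  [load 20/21]
  15 → side 5 (new)  [load 15/21]
  19 → side 6 (new)  [load 19/21]
  11 → side 3  [load 20/21]
  3 → side 4  [load 20/21]
  20 → side 7 (new)  [load 20/21]
  20 → side 8 (new)  [load 20/21]
8 tape sides opened.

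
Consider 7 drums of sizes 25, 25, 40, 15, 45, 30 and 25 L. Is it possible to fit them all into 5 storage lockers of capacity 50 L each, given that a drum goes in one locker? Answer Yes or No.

A valid assignment using 5 storage lockers:
  locker 1: 45 = 45
  locker 2: 40 = 40
  locker 3: 30 + 15 = 45
  locker 4: 25 + 25 = 50
  locker 5: 25 = 25
Every load is within 50 L, so 5 storage lockers suffice.

Yes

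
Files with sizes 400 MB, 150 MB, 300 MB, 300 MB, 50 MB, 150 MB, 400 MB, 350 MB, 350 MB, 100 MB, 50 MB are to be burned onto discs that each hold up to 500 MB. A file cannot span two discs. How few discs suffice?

6

Total = 400 + 400 + 350 + 350 + 300 + 300 + 150 + 150 + 100 + 50 + 50 = 2600 MB.
Lower bound: ⌈2600/500⌉ = 6 discs.
A packing using 6 discs:
  disc 1: 400 + 100 = 500
  disc 2: 400 + 50 + 50 = 500
  disc 3: 350 + 150 = 500
  disc 4: 350 + 150 = 500
  disc 5: 300 = 300
  disc 6: 300 = 300
This matches the lower bound, so 6 is optimal.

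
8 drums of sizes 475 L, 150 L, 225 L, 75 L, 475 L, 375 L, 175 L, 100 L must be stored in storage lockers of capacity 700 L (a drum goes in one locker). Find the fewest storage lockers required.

3

Total = 475 + 475 + 375 + 225 + 175 + 150 + 100 + 75 = 2050 L.
Lower bound: ⌈2050/700⌉ = 3 storage lockers.
A packing using 3 storage lockers:
  locker 1: 475 + 225 = 700
  locker 2: 475 + 175 = 650
  locker 3: 375 + 150 + 100 + 75 = 700
This matches the lower bound, so 3 is optimal.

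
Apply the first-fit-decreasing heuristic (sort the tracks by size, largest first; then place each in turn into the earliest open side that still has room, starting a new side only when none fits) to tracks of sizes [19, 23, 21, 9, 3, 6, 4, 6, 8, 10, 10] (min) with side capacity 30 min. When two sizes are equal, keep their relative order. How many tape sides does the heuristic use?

5

Sorted descending: 23, 21, 19, 10, 10, 9, 8, 6, 6, 4, 3.
  23 → side 1 (new)  [load 23/30]
  21 → side 2 (new)  [load 21/30]
  19 → side 3 (new)  [load 19/30]
  10 → side 3  [load 29/30]
  10 → side 4 (new)  [load 10/30]
  9 → side 2  [load 30/30]
  8 → side 4  [load 18/30]
  6 → side 1  [load 29/30]
  6 → side 4  [load 24/30]
  4 → side 4  [load 28/30]
  3 → side 5 (new)  [load 3/30]
5 tape sides opened.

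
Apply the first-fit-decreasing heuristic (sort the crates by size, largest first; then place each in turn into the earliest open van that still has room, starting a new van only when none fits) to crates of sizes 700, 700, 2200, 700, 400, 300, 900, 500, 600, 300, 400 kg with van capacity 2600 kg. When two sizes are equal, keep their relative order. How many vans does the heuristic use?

3

Sorted descending: 2200, 900, 700, 700, 700, 600, 500, 400, 400, 300, 300.
  2200 → van 1 (new)  [load 2200/2600]
  900 → van 2 (new)  [load 900/2600]
  700 → van 2  [load 1600/2600]
  700 → van 2  [load 2300/2600]
  700 → van 3 (new)  [load 700/2600]
  600 → van 3  [load 1300/2600]
  500 → van 3  [load 1800/2600]
  400 → van 1  [load 2600/2600]
  400 → van 3  [load 2200/2600]
  300 → van 2  [load 2600/2600]
  300 → van 3  [load 2500/2600]
3 vans opened.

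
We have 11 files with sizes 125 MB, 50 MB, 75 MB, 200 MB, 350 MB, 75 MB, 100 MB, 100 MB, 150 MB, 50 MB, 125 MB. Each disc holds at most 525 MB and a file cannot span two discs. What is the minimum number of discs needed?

Total = 350 + 200 + 150 + 125 + 125 + 100 + 100 + 75 + 75 + 50 + 50 = 1400 MB.
Lower bound: ⌈1400/525⌉ = 3 discs.
A packing using 3 discs:
  disc 1: 350 + 150 = 500
  disc 2: 200 + 125 + 125 + 75 = 525
  disc 3: 100 + 100 + 75 + 50 + 50 = 375
This matches the lower bound, so 3 is optimal.

3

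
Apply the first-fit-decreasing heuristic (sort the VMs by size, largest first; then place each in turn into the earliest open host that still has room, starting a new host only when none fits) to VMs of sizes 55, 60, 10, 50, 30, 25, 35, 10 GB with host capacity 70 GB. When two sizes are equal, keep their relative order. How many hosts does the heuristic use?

Sorted descending: 60, 55, 50, 35, 30, 25, 10, 10.
  60 → host 1 (new)  [load 60/70]
  55 → host 2 (new)  [load 55/70]
  50 → host 3 (new)  [load 50/70]
  35 → host 4 (new)  [load 35/70]
  30 → host 4  [load 65/70]
  25 → host 5 (new)  [load 25/70]
  10 → host 1  [load 70/70]
  10 → host 2  [load 65/70]
5 hosts opened.

5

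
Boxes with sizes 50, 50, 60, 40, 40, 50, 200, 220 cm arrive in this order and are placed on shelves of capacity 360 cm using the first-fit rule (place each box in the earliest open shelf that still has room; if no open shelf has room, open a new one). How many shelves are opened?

3

  50 → shelf 1 (new)  [load 50/360]
  50 → shelf 1  [load 100/360]
  60 → shelf 1  [load 160/360]
  40 → shelf 1  [load 200/360]
  40 → shelf 1  [load 240/360]
  50 → shelf 1  [load 290/360]
  200 → shelf 2 (new)  [load 200/360]
  220 → shelf 3 (new)  [load 220/360]
3 shelves opened.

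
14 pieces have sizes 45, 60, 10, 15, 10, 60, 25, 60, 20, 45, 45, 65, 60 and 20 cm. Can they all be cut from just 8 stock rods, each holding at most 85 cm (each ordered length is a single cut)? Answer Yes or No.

Yes

A valid assignment using 8 stock rods:
  stock rod 1: 65 + 20 = 85
  stock rod 2: 60 + 25 = 85
  stock rod 3: 60 + 20 = 80
  stock rod 4: 60 + 15 + 10 = 85
  stock rod 5: 60 + 10 = 70
  stock rod 6: 45 = 45
  stock rod 7: 45 = 45
  stock rod 8: 45 = 45
Every load is within 85 cm, so 8 stock rods suffice.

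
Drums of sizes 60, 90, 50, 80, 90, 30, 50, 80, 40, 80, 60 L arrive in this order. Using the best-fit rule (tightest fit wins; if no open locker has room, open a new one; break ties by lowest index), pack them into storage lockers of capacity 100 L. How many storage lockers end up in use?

  60 → locker 1 (new)  [load 60/100]
  90 → locker 2 (new)  [load 90/100]
  50 → locker 3 (new)  [load 50/100]
  80 → locker 4 (new)  [load 80/100]
  90 → locker 5 (new)  [load 90/100]
  30 → locker 1  [load 90/100]
  50 → locker 3  [load 100/100]
  80 → locker 6 (new)  [load 80/100]
  40 → locker 7 (new)  [load 40/100]
  80 → locker 8 (new)  [load 80/100]
  60 → locker 7  [load 100/100]
8 storage lockers opened.

8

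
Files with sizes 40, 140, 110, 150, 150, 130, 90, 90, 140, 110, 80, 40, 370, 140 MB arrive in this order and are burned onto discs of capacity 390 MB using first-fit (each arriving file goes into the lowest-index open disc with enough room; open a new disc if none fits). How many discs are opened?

  40 → disc 1 (new)  [load 40/390]
  140 → disc 1  [load 180/390]
  110 → disc 1  [load 290/390]
  150 → disc 2 (new)  [load 150/390]
  150 → disc 2  [load 300/390]
  130 → disc 3 (new)  [load 130/390]
  90 → disc 1  [load 380/390]
  90 → disc 2  [load 390/390]
  140 → disc 3  [load 270/390]
  110 → disc 3  [load 380/390]
  80 → disc 4 (new)  [load 80/390]
  40 → disc 4  [load 120/390]
  370 → disc 5 (new)  [load 370/390]
  140 → disc 4  [load 260/390]
5 discs opened.

5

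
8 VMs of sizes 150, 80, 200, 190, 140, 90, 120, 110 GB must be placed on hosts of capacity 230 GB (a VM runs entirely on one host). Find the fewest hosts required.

Total = 200 + 190 + 150 + 140 + 120 + 110 + 90 + 80 = 1080 GB.
Lower bound: ⌈1080/230⌉ = 5 hosts.
A packing using 5 hosts:
  host 1: 200 = 200
  host 2: 190 = 190
  host 3: 150 + 80 = 230
  host 4: 140 + 90 = 230
  host 5: 120 + 110 = 230
This matches the lower bound, so 5 is optimal.

5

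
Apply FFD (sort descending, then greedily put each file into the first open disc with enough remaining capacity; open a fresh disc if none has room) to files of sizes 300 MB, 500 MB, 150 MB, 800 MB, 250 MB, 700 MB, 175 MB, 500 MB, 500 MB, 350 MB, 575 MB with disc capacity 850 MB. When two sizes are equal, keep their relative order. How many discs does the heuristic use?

6

Sorted descending: 800, 700, 575, 500, 500, 500, 350, 300, 250, 175, 150.
  800 → disc 1 (new)  [load 800/850]
  700 → disc 2 (new)  [load 700/850]
  575 → disc 3 (new)  [load 575/850]
  500 → disc 4 (new)  [load 500/850]
  500 → disc 5 (new)  [load 500/850]
  500 → disc 6 (new)  [load 500/850]
  350 → disc 4  [load 850/850]
  300 → disc 5  [load 800/850]
  250 → disc 3  [load 825/850]
  175 → disc 6  [load 675/850]
  150 → disc 2  [load 850/850]
6 discs opened.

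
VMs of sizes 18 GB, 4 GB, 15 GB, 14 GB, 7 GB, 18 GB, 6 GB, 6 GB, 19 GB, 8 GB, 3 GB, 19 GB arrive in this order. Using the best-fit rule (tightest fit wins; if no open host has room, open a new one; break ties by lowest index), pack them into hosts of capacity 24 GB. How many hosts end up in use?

  18 → host 1 (new)  [load 18/24]
  4 → host 1  [load 22/24]
  15 → host 2 (new)  [load 15/24]
  14 → host 3 (new)  [load 14/24]
  7 → host 2  [load 22/24]
  18 → host 4 (new)  [load 18/24]
  6 → host 4  [load 24/24]
  6 → host 3  [load 20/24]
  19 → host 5 (new)  [load 19/24]
  8 → host 6 (new)  [load 8/24]
  3 → host 3  [load 23/24]
  19 → host 7 (new)  [load 19/24]
7 hosts opened.

7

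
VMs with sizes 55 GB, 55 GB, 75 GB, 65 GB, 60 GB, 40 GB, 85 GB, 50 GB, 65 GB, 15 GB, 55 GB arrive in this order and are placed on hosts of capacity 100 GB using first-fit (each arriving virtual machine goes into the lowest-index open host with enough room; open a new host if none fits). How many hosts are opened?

9

  55 → host 1 (new)  [load 55/100]
  55 → host 2 (new)  [load 55/100]
  75 → host 3 (new)  [load 75/100]
  65 → host 4 (new)  [load 65/100]
  60 → host 5 (new)  [load 60/100]
  40 → host 1  [load 95/100]
  85 → host 6 (new)  [load 85/100]
  50 → host 7 (new)  [load 50/100]
  65 → host 8 (new)  [load 65/100]
  15 → host 2  [load 70/100]
  55 → host 9 (new)  [load 55/100]
9 hosts opened.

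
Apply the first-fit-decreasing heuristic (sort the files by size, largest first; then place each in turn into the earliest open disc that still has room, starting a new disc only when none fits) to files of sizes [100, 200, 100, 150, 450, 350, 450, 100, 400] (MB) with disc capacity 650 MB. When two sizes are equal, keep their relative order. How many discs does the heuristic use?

4

Sorted descending: 450, 450, 400, 350, 200, 150, 100, 100, 100.
  450 → disc 1 (new)  [load 450/650]
  450 → disc 2 (new)  [load 450/650]
  400 → disc 3 (new)  [load 400/650]
  350 → disc 4 (new)  [load 350/650]
  200 → disc 1  [load 650/650]
  150 → disc 2  [load 600/650]
  100 → disc 3  [load 500/650]
  100 → disc 3  [load 600/650]
  100 → disc 4  [load 450/650]
4 discs opened.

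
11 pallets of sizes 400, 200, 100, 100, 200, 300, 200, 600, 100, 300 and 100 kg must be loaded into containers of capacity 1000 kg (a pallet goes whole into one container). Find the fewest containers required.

3

Total = 600 + 400 + 300 + 300 + 200 + 200 + 200 + 100 + 100 + 100 + 100 = 2600 kg.
Lower bound: ⌈2600/1000⌉ = 3 containers.
A packing using 3 containers:
  container 1: 600 + 400 = 1000
  container 2: 300 + 300 + 200 + 200 = 1000
  container 3: 200 + 100 + 100 + 100 + 100 = 600
This matches the lower bound, so 3 is optimal.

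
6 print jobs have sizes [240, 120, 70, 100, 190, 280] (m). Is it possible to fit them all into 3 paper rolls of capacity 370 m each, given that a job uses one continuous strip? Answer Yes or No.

A valid assignment using 3 paper rolls:
  roll 1: 280 + 70 = 350
  roll 2: 240 + 120 = 360
  roll 3: 190 + 100 = 290
Every load is within 370 m, so 3 paper rolls suffice.

Yes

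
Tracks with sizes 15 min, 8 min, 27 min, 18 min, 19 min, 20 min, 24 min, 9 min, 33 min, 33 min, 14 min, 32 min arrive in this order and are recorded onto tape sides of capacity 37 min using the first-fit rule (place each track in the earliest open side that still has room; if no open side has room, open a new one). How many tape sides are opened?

  15 → side 1 (new)  [load 15/37]
  8 → side 1  [load 23/37]
  27 → side 2 (new)  [load 27/37]
  18 → side 3 (new)  [load 18/37]
  19 → side 3  [load 37/37]
  20 → side 4 (new)  [load 20/37]
  24 → side 5 (new)  [load 24/37]
  9 → side 1  [load 32/37]
  33 → side 6 (new)  [load 33/37]
  33 → side 7 (new)  [load 33/37]
  14 → side 4  [load 34/37]
  32 → side 8 (new)  [load 32/37]
8 tape sides opened.

8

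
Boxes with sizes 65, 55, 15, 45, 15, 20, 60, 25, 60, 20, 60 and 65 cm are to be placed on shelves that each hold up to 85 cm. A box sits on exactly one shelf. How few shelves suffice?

7

Total = 65 + 65 + 60 + 60 + 60 + 55 + 45 + 25 + 20 + 20 + 15 + 15 = 505 cm.
Lower bound: ⌈505/85⌉ = 6 shelves.
Also, 7 boxes each exceed 85/2 cm, and no two of those can share a shelf, so at least 7 shelves are needed.
A packing using 7 shelves:
  shelf 1: 65 + 20 = 85
  shelf 2: 65 + 20 = 85
  shelf 3: 60 + 25 = 85
  shelf 4: 60 + 15 = 75
  shelf 5: 60 + 15 = 75
  shelf 6: 55 = 55
  shelf 7: 45 = 45
This matches the lower bound, so 7 is optimal.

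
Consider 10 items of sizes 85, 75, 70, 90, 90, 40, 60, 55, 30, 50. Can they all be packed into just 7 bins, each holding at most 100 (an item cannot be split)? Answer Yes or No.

No

Total = 645; ⌈645/100⌉ = 7.
The bound of 7 does not rule out 7, but exhaustive search shows no assignment into 7 bins of capacity 100 exists — the minimum is 8.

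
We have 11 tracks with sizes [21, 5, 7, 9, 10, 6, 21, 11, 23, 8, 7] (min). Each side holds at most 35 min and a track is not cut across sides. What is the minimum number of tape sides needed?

4

Total = 23 + 21 + 21 + 11 + 10 + 9 + 8 + 7 + 7 + 6 + 5 = 128 min.
Lower bound: ⌈128/35⌉ = 4 tape sides.
A packing using 4 tape sides:
  side 1: 23 + 11 = 34
  side 2: 21 + 10 = 31
  side 3: 21 + 9 + 5 = 35
  side 4: 8 + 7 + 7 + 6 = 28
This matches the lower bound, so 4 is optimal.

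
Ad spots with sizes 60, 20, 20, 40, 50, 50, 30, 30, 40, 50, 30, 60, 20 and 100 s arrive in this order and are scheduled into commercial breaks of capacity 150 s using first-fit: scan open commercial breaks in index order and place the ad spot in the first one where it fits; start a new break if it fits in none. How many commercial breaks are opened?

5

  60 → break 1 (new)  [load 60/150]
  20 → break 1  [load 80/150]
  20 → break 1  [load 100/150]
  40 → break 1  [load 140/150]
  50 → break 2 (new)  [load 50/150]
  50 → break 2  [load 100/150]
  30 → break 2  [load 130/150]
  30 → break 3 (new)  [load 30/150]
  40 → break 3  [load 70/150]
  50 → break 3  [load 120/150]
  30 → break 3  [load 150/150]
  60 → break 4 (new)  [load 60/150]
  20 → break 2  [load 150/150]
  100 → break 5 (new)  [load 100/150]
5 commercial breaks opened.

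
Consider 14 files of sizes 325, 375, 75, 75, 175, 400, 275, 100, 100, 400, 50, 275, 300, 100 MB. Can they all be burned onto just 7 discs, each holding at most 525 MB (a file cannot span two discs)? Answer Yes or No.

Yes

A valid assignment using 7 discs:
  disc 1: 400 + 100 = 500
  disc 2: 400 + 100 = 500
  disc 3: 375 + 100 + 50 = 525
  disc 4: 325 + 175 = 500
  disc 5: 300 + 75 + 75 = 450
  disc 6: 275 = 275
  disc 7: 275 = 275
Every load is within 525 MB, so 7 discs suffice.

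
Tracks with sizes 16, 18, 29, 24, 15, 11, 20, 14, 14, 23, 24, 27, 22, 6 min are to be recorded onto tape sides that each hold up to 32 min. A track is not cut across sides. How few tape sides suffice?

Total = 29 + 27 + 24 + 24 + 23 + 22 + 20 + 18 + 16 + 15 + 14 + 14 + 11 + 6 = 263 min.
Lower bound: ⌈263/32⌉ = 9 tape sides.
A packing using 10 tape sides:
  side 1: 29 = 29
  side 2: 27 = 27
  side 3: 24 + 6 = 30
  side 4: 24 = 24
  side 5: 23 = 23
  side 6: 22 = 22
  side 7: 20 + 11 = 31
  side 8: 18 + 14 = 32
  side 9: 16 + 15 = 31
  side 10: 14 = 14
No arrangement into 9 tape sides stays within capacity, so 10 is optimal.

10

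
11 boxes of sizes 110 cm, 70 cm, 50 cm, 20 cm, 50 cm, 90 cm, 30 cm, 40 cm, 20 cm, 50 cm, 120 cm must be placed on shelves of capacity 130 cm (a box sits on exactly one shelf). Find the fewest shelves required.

6

Total = 120 + 110 + 90 + 70 + 50 + 50 + 50 + 40 + 30 + 20 + 20 = 650 cm.
Lower bound: ⌈650/130⌉ = 5 shelves.
A packing using 6 shelves:
  shelf 1: 120 = 120
  shelf 2: 110 + 20 = 130
  shelf 3: 90 + 40 = 130
  shelf 4: 70 + 50 = 120
  shelf 5: 50 + 50 + 30 = 130
  shelf 6: 20 = 20
No arrangement into 5 shelves stays within capacity, so 6 is optimal.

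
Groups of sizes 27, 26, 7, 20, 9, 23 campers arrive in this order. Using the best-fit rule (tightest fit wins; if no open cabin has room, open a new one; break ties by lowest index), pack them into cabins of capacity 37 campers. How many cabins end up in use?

  27 → cabin 1 (new)  [load 27/37]
  26 → cabin 2 (new)  [load 26/37]
  7 → cabin 1  [load 34/37]
  20 → cabin 3 (new)  [load 20/37]
  9 → cabin 2  [load 35/37]
  23 → cabin 4 (new)  [load 23/37]
4 cabins opened.

4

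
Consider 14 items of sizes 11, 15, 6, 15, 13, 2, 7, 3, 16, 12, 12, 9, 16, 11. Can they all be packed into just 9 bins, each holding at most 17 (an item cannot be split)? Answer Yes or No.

No

Total = 148; ⌈148/17⌉ = 9.
10 items each exceed half the capacity and cannot share a bin, forcing at least 10 bins.
At least 10 bins are required, but only 9 are allowed.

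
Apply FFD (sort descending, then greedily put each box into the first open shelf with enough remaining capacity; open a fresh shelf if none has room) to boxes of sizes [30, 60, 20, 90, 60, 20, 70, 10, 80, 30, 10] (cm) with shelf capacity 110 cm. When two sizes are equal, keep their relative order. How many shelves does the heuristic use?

5

Sorted descending: 90, 80, 70, 60, 60, 30, 30, 20, 20, 10, 10.
  90 → shelf 1 (new)  [load 90/110]
  80 → shelf 2 (new)  [load 80/110]
  70 → shelf 3 (new)  [load 70/110]
  60 → shelf 4 (new)  [load 60/110]
  60 → shelf 5 (new)  [load 60/110]
  30 → shelf 2  [load 110/110]
  30 → shelf 3  [load 100/110]
  20 → shelf 1  [load 110/110]
  20 → shelf 4  [load 80/110]
  10 → shelf 3  [load 110/110]
  10 → shelf 4  [load 90/110]
5 shelves opened.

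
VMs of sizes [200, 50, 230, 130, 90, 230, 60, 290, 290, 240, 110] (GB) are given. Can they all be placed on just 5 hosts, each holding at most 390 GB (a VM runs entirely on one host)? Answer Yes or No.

Total = 1920 GB; ⌈1920/390⌉ = 5.
6 VMs each exceed half the capacity and cannot share a host, forcing at least 6 hosts.
At least 6 hosts are required, but only 5 are allowed.

No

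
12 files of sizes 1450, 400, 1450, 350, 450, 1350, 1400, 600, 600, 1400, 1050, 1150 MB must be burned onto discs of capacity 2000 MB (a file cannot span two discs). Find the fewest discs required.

7

Total = 1450 + 1450 + 1400 + 1400 + 1350 + 1150 + 1050 + 600 + 600 + 450 + 400 + 350 = 11650 MB.
Lower bound: ⌈11650/2000⌉ = 6 discs.
Also, 7 files each exceed 1000 MB, and no two of those can share a disc, so at least 7 discs are needed.
A packing using 7 discs:
  disc 1: 1450 + 450 = 1900
  disc 2: 1450 + 400 = 1850
  disc 3: 1400 + 600 = 2000
  disc 4: 1400 + 600 = 2000
  disc 5: 1350 + 350 = 1700
  disc 6: 1150 = 1150
  disc 7: 1050 = 1050
This matches the lower bound, so 7 is optimal.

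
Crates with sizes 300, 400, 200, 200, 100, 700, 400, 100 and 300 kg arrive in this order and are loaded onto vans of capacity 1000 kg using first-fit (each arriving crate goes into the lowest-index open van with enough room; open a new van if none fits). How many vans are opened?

  300 → van 1 (new)  [load 300/1000]
  400 → van 1  [load 700/1000]
  200 → van 1  [load 900/1000]
  200 → van 2 (new)  [load 200/1000]
  100 → van 1  [load 1000/1000]
  700 → van 2  [load 900/1000]
  400 → van 3 (new)  [load 400/1000]
  100 → van 2  [load 1000/1000]
  300 → van 3  [load 700/1000]
3 vans opened.

3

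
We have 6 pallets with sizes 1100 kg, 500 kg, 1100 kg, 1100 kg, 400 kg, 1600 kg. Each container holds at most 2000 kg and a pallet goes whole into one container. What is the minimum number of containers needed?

4

Total = 1600 + 1100 + 1100 + 1100 + 500 + 400 = 5800 kg.
Lower bound: ⌈5800/2000⌉ = 3 containers.
Also, 4 pallets each exceed 1000 kg, and no two of those can share a container, so at least 4 containers are needed.
A packing using 4 containers:
  container 1: 1600 + 400 = 2000
  container 2: 1100 + 500 = 1600
  container 3: 1100 = 1100
  container 4: 1100 = 1100
This matches the lower bound, so 4 is optimal.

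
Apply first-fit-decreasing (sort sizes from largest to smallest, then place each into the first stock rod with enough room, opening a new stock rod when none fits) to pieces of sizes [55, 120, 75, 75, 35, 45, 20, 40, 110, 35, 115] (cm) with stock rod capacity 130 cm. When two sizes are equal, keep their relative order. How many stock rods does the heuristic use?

6

Sorted descending: 120, 115, 110, 75, 75, 55, 45, 40, 35, 35, 20.
  120 → stock rod 1 (new)  [load 120/130]
  115 → stock rod 2 (new)  [load 115/130]
  110 → stock rod 3 (new)  [load 110/130]
  75 → stock rod 4 (new)  [load 75/130]
  75 → stock rod 5 (new)  [load 75/130]
  55 → stock rod 4  [load 130/130]
  45 → stock rod 5  [load 120/130]
  40 → stock rod 6 (new)  [load 40/130]
  35 → stock rod 6  [load 75/130]
  35 → stock rod 6  [load 110/130]
  20 → stock rod 3  [load 130/130]
6 stock rods opened.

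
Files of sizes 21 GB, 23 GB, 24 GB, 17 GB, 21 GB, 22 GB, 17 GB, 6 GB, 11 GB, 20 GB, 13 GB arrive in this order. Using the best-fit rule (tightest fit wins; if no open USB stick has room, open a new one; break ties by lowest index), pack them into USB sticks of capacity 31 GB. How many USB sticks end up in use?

  21 → USB stick 1 (new)  [load 21/31]
  23 → USB stick 2 (new)  [load 23/31]
  24 → USB stick 3 (new)  [load 24/31]
  17 → USB stick 4 (new)  [load 17/31]
  21 → USB stick 5 (new)  [load 21/31]
  22 → USB stick 6 (new)  [load 22/31]
  17 → USB stick 7 (new)  [load 17/31]
  6 → USB stick 3  [load 30/31]
  11 → USB stick 4  [load 28/31]
  20 → USB stick 8 (new)  [load 20/31]
  13 → USB stick 7  [load 30/31]
8 USB sticks opened.

8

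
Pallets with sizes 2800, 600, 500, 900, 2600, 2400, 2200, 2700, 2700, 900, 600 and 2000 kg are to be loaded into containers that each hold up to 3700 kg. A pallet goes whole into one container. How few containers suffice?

7

Total = 2800 + 2700 + 2700 + 2600 + 2400 + 2200 + 2000 + 900 + 900 + 600 + 600 + 500 = 20900 kg.
Lower bound: ⌈20900/3700⌉ = 6 containers.
Also, 7 pallets each exceed 1850 kg, and no two of those can share a container, so at least 7 containers are needed.
A packing using 7 containers:
  container 1: 2800 + 900 = 3700
  container 2: 2700 + 900 = 3600
  container 3: 2700 + 600 = 3300
  container 4: 2600 + 600 + 500 = 3700
  container 5: 2400 = 2400
  container 6: 2200 = 2200
  container 7: 2000 = 2000
This matches the lower bound, so 7 is optimal.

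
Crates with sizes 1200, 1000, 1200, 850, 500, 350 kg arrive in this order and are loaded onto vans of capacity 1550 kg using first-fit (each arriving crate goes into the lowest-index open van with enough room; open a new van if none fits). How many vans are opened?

  1200 → van 1 (new)  [load 1200/1550]
  1000 → van 2 (new)  [load 1000/1550]
  1200 → van 3 (new)  [load 1200/1550]
  850 → van 4 (new)  [load 850/1550]
  500 → van 2  [load 1500/1550]
  350 → van 1  [load 1550/1550]
4 vans opened.

4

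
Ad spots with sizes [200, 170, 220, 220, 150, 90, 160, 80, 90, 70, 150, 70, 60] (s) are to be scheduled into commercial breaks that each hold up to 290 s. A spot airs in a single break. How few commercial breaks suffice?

Total = 220 + 220 + 200 + 170 + 160 + 150 + 150 + 90 + 90 + 80 + 70 + 70 + 60 = 1730 s.
Lower bound: ⌈1730/290⌉ = 6 commercial breaks.
Also, 7 ad spots each exceed 145 s, and no two of those can share a break, so at least 7 commercial breaks are needed.
A packing using 7 commercial breaks:
  break 1: 220 + 70 = 290
  break 2: 220 + 70 = 290
  break 3: 200 + 90 = 290
  break 4: 170 + 90 = 260
  break 5: 160 + 80 = 240
  break 6: 150 + 60 = 210
  break 7: 150 = 150
This matches the lower bound, so 7 is optimal.

7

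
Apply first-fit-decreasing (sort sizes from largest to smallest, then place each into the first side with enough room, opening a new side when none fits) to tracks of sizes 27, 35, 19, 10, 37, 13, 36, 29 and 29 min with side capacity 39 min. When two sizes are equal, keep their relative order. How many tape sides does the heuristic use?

7

Sorted descending: 37, 36, 35, 29, 29, 27, 19, 13, 10.
  37 → side 1 (new)  [load 37/39]
  36 → side 2 (new)  [load 36/39]
  35 → side 3 (new)  [load 35/39]
  29 → side 4 (new)  [load 29/39]
  29 → side 5 (new)  [load 29/39]
  27 → side 6 (new)  [load 27/39]
  19 → side 7 (new)  [load 19/39]
  13 → side 7  [load 32/39]
  10 → side 4  [load 39/39]
7 tape sides opened.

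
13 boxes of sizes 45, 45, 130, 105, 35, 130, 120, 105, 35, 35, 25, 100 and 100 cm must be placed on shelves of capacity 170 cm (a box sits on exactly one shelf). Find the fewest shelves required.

Total = 130 + 130 + 120 + 105 + 105 + 100 + 100 + 45 + 45 + 35 + 35 + 35 + 25 = 1010 cm.
Lower bound: ⌈1010/170⌉ = 6 shelves.
Also, 7 boxes each exceed 85 cm, and no two of those can share a shelf, so at least 7 shelves are needed.
A packing using 7 shelves:
  shelf 1: 130 + 35 = 165
  shelf 2: 130 + 35 = 165
  shelf 3: 120 + 45 = 165
  shelf 4: 105 + 45 = 150
  shelf 5: 105 + 35 + 25 = 165
  shelf 6: 100 = 100
  shelf 7: 100 = 100
This matches the lower bound, so 7 is optimal.

7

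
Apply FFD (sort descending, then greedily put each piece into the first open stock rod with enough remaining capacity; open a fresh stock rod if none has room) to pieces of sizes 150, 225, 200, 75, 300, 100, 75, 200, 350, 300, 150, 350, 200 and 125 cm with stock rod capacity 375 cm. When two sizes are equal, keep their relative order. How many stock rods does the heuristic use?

Sorted descending: 350, 350, 300, 300, 225, 200, 200, 200, 150, 150, 125, 100, 75, 75.
  350 → stock rod 1 (new)  [load 350/375]
  350 → stock rod 2 (new)  [load 350/375]
  300 → stock rod 3 (new)  [load 300/375]
  300 → stock rod 4 (new)  [load 300/375]
  225 → stock rod 5 (new)  [load 225/375]
  200 → stock rod 6 (new)  [load 200/375]
  200 → stock rod 7 (new)  [load 200/375]
  200 → stock rod 8 (new)  [load 200/375]
  150 → stock rod 5  [load 375/375]
  150 → stock rod 6  [load 350/375]
  125 → stock rod 7  [load 325/375]
  100 → stock rod 8  [load 300/375]
  75 → stock rod 3  [load 375/375]
  75 → stock rod 4  [load 375/375]
8 stock rods opened.

8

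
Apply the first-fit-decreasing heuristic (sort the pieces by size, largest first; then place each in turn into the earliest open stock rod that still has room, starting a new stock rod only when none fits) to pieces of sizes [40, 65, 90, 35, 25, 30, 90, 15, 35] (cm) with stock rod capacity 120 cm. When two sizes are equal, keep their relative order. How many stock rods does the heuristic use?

Sorted descending: 90, 90, 65, 40, 35, 35, 30, 25, 15.
  90 → stock rod 1 (new)  [load 90/120]
  90 → stock rod 2 (new)  [load 90/120]
  65 → stock rod 3 (new)  [load 65/120]
  40 → stock rod 3  [load 105/120]
  35 → stock rod 4 (new)  [load 35/120]
  35 → stock rod 4  [load 70/120]
  30 → stock rod 1  [load 120/120]
  25 → stock rod 2  [load 115/120]
  15 → stock rod 3  [load 120/120]
4 stock rods opened.

4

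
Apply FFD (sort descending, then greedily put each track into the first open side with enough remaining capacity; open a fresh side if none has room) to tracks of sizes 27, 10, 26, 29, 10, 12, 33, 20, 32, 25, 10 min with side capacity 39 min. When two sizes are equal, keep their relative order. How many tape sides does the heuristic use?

7

Sorted descending: 33, 32, 29, 27, 26, 25, 20, 12, 10, 10, 10.
  33 → side 1 (new)  [load 33/39]
  32 → side 2 (new)  [load 32/39]
  29 → side 3 (new)  [load 29/39]
  27 → side 4 (new)  [load 27/39]
  26 → side 5 (new)  [load 26/39]
  25 → side 6 (new)  [load 25/39]
  20 → side 7 (new)  [load 20/39]
  12 → side 4  [load 39/39]
  10 → side 3  [load 39/39]
  10 → side 5  [load 36/39]
  10 → side 6  [load 35/39]
7 tape sides opened.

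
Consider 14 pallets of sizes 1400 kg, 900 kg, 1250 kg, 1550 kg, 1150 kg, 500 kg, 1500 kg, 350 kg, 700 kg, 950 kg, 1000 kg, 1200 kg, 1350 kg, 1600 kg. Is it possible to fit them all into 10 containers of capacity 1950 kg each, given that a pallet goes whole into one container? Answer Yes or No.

Yes

A valid assignment using 10 containers:
  container 1: 1600 + 350 = 1950
  container 2: 1550 = 1550
  container 3: 1500 = 1500
  container 4: 1400 + 500 = 1900
  container 5: 1350 = 1350
  container 6: 1250 + 700 = 1950
  container 7: 1200 = 1200
  container 8: 1150 = 1150
  container 9: 1000 + 950 = 1950
  container 10: 900 = 900
Every load is within 1950 kg, so 10 containers suffice.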